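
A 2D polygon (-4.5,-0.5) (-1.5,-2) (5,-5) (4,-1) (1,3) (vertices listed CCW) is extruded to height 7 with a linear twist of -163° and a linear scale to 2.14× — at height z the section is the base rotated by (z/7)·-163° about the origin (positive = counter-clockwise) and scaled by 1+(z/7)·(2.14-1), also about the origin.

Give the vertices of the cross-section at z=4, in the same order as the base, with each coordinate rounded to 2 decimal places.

t = z/height = 4/7 = 0.571429
s = 1 + (scale-1)·z/height = 1 + (2.14-1)·4/7 = 1.651429
θ = twist·z/height = -163°·4/7 = -93.1429° = -1.625650 rad
cos θ = -0.054826, sin θ = -0.998496 (intermediates below are computed at full precision and shown rounded to 5 d.p.)
v1: (-4.5,-0.5) → rotate → (-0.25253,4.52064) → ×s → (-0.41704,7.46552) → (-0.42,7.47)
v2: (-1.5,-2) → rotate → (-1.91475,1.60740) → ×s → (-3.16208,2.65450) → (-3.16,2.65)
v3: (5,-5) → rotate → (-5.26661,-4.71835) → ×s → (-8.69743,-7.79202) → (-8.70,-7.79)
v4: (4,-1) → rotate → (-1.21780,-3.93916) → ×s → (-2.01111,-6.50524) → (-2.01,-6.51)
v5: (1,3) → rotate → (2.94066,-1.16297) → ×s → (4.85629,-1.92057) → (4.86,-1.92)

Cross-section at z=4: (-0.42,7.47) (-3.16,2.65) (-8.70,-7.79) (-2.01,-6.51) (4.86,-1.92)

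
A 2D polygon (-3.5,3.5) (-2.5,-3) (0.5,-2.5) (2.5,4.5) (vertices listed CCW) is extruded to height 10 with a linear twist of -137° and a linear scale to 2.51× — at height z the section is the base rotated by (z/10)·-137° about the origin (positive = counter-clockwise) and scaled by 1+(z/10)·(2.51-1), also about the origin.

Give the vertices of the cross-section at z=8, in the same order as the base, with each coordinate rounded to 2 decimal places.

t = z/height = 8/10 = 0.8
s = 1 + (scale-1)·z/height = 1 + (2.51-1)·8/10 = 2.208000
θ = twist·z/height = -137°·8/10 = -109.6000° = -1.912881 rad
cos θ = -0.335452, sin θ = -0.942057 (intermediates below are computed at full precision and shown rounded to 5 d.p.)
v1: (-3.5,3.5) → rotate → (4.47128,2.12312) → ×s → (9.87259,4.68785) → (9.87,4.69)
v2: (-2.5,-3) → rotate → (-1.98754,3.36150) → ×s → (-4.38850,7.42219) → (-4.39,7.42)
v3: (0.5,-2.5) → rotate → (-2.52287,0.36760) → ×s → (-5.57050,0.81166) → (-5.57,0.81)
v4: (2.5,4.5) → rotate → (3.40063,-3.86468) → ×s → (7.50859,-8.53320) → (7.51,-8.53)

Cross-section at z=8: (9.87,4.69) (-4.39,7.42) (-5.57,0.81) (7.51,-8.53)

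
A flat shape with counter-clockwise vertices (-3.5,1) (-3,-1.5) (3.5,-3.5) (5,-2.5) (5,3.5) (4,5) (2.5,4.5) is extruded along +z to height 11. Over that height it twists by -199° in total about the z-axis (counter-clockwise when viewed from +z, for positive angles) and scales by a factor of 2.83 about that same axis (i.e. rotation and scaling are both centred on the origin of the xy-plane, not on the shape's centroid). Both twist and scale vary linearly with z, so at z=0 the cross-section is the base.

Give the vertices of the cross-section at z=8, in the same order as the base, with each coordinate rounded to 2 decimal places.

Cross-section at z=8: (8.01,2.81) (3.69,6.89) (-11.37,1.95) (-12.88,-1.97) (-4.80,-13.39) (-0.88,-14.90) (1.30,-11.93)

t = z/height = 8/11 = 0.727273
s = 1 + (scale-1)·z/height = 1 + (2.83-1)·8/11 = 2.330909
θ = twist·z/height = -199°·8/11 = -144.7273° = -2.525967 rad
cos θ = -0.816413, sin θ = -0.577469 (intermediates below are computed at full precision and shown rounded to 5 d.p.)
v1: (-3.5,1) → rotate → (3.43491,1.20473) → ×s → (8.00647,2.80811) → (8.01,2.81)
v2: (-3,-1.5) → rotate → (1.58303,2.95703) → ×s → (3.68991,6.89256) → (3.69,6.89)
v3: (3.5,-3.5) → rotate → (-4.87859,0.83630) → ×s → (-11.37154,1.94934) → (-11.37,1.95)
v4: (5,-2.5) → rotate → (-5.52574,-0.84631) → ×s → (-12.87999,-1.97268) → (-12.88,-1.97)
v5: (5,3.5) → rotate → (-2.06092,-5.74479) → ×s → (-4.80382,-13.39058) → (-4.80,-13.39)
v6: (4,5) → rotate → (-0.37830,-6.39194) → ×s → (-0.88179,-14.89903) → (-0.88,-14.90)
v7: (2.5,4.5) → rotate → (0.55758,-5.11753) → ×s → (1.29967,-11.92850) → (1.30,-11.93)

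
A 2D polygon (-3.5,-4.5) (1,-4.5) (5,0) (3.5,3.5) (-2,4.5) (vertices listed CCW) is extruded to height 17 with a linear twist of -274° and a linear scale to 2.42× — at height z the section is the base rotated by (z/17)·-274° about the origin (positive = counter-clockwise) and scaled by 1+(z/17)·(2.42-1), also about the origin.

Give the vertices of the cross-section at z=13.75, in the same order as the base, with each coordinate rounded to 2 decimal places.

Cross-section at z=13.75: (12.04,2.23) (4.82,8.65) (-8.03,7.13) (-10.62,-0.63) (-3.21,-10.08)

t = z/height = 13.75/17 = 0.808824
s = 1 + (scale-1)·z/height = 1 + (2.42-1)·13.75/17 = 2.148529
θ = twist·z/height = -274°·13.75/17 = -221.6176° = -3.867958 rad
cos θ = -0.747594, sin θ = 0.664157 (intermediates below are computed at full precision and shown rounded to 5 d.p.)
v1: (-3.5,-4.5) → rotate → (5.60528,1.03962) → ×s → (12.04311,2.23366) → (12.04,2.23)
v2: (1,-4.5) → rotate → (2.24111,4.02833) → ×s → (4.81509,8.65498) → (4.82,8.65)
v3: (5,0) → rotate → (-3.73797,3.32078) → ×s → (-8.03113,7.13480) → (-8.03,7.13)
v4: (3.5,3.5) → rotate → (-4.94113,-0.29203) → ×s → (-10.61615,-0.62743) → (-10.62,-0.63)
v5: (-2,4.5) → rotate → (-1.49352,-4.69248) → ×s → (-3.20887,-10.08194) → (-3.21,-10.08)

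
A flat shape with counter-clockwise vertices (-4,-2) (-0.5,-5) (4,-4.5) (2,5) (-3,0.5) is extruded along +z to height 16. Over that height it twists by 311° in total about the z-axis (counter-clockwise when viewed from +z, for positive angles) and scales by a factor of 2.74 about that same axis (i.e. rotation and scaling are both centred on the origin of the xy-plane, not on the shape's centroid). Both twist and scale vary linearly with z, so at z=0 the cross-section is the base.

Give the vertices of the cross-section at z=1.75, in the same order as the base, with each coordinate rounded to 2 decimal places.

t = z/height = 1.75/16 = 0.109375
s = 1 + (scale-1)·z/height = 1 + (2.74-1)·1.75/16 = 1.190313
θ = twist·z/height = 311°·1.75/16 = 34.0156° = 0.593685 rad
cos θ = 0.828885, sin θ = 0.559419 (intermediates below are computed at full precision and shown rounded to 5 d.p.)
v1: (-4,-2) → rotate → (-2.19670,-3.89545) → ×s → (-2.61476,-4.63680) → (-2.61,-4.64)
v2: (-0.5,-5) → rotate → (2.38265,-4.42413) → ×s → (2.83610,-5.26610) → (2.84,-5.27)
v3: (4,-4.5) → rotate → (5.83293,-1.49231) → ×s → (6.94300,-1.77631) → (6.94,-1.78)
v4: (2,5) → rotate → (-1.13932,5.26326) → ×s → (-1.35615,6.26493) → (-1.36,6.26)
v5: (-3,0.5) → rotate → (-2.76636,-1.26381) → ×s → (-3.29284,-1.50433) → (-3.29,-1.50)

Cross-section at z=1.75: (-2.61,-4.64) (2.84,-5.27) (6.94,-1.78) (-1.36,6.26) (-3.29,-1.50)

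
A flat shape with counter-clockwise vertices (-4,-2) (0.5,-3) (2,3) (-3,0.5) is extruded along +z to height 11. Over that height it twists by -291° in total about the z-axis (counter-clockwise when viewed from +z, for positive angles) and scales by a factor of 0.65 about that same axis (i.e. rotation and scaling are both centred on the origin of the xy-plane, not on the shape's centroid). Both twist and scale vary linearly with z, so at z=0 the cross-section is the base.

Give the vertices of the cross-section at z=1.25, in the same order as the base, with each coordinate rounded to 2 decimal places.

Cross-section at z=1.25: (-4.27,0.49) (-1.17,-2.68) (3.18,1.37) (-2.15,1.97)

t = z/height = 1.25/11 = 0.113636
s = 1 + (scale-1)·z/height = 1 + (0.65-1)·1.25/11 = 0.960227
θ = twist·z/height = -291°·1.25/11 = -33.0682° = -0.577149 rad
cos θ = 0.838022, sin θ = -0.545637 (intermediates below are computed at full precision and shown rounded to 5 d.p.)
v1: (-4,-2) → rotate → (-4.44336,0.50650) → ×s → (-4.26664,0.48636) → (-4.27,0.49)
v2: (0.5,-3) → rotate → (-1.21790,-2.78688) → ×s → (-1.16946,-2.67604) → (-1.17,-2.68)
v3: (2,3) → rotate → (3.31295,1.42279) → ×s → (3.18119,1.36620) → (3.18,1.37)
v4: (-3,0.5) → rotate → (-2.24125,2.05592) → ×s → (-2.15211,1.97415) → (-2.15,1.97)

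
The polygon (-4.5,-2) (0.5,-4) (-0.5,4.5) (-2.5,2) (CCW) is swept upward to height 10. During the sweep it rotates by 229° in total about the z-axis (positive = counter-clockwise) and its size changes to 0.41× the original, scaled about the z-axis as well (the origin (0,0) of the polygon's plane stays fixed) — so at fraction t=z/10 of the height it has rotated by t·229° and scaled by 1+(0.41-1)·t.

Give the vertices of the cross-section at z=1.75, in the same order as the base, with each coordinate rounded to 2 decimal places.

Cross-section at z=1.75: (-1.93,-3.97) (2.65,-2.46) (-2.94,2.80) (-2.87,-0.07)

t = z/height = 1.75/10 = 0.175
s = 1 + (scale-1)·z/height = 1 + (0.41-1)·1.75/10 = 0.896750
θ = twist·z/height = 229°·1.75/10 = 40.0750° = 0.699441 rad
cos θ = 0.765202, sin θ = 0.643790 (intermediates below are computed at full precision and shown rounded to 5 d.p.)
v1: (-4.5,-2) → rotate → (-2.15583,-4.42746) → ×s → (-1.93324,-3.97032) → (-1.93,-3.97)
v2: (0.5,-4) → rotate → (2.95776,-2.73891) → ×s → (2.65237,-2.45612) → (2.65,-2.46)
v3: (-0.5,4.5) → rotate → (-3.27966,3.12152) → ×s → (-2.94103,2.79922) → (-2.94,2.80)
v4: (-2.5,2) → rotate → (-3.20059,-0.07907) → ×s → (-2.87013,-0.07091) → (-2.87,-0.07)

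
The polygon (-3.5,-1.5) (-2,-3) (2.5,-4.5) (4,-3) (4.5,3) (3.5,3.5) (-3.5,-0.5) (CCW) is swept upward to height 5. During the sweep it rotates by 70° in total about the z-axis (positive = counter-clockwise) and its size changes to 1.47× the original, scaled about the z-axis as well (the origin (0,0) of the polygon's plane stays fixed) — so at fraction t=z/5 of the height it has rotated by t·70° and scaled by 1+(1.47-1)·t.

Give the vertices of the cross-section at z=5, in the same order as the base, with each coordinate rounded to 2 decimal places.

Cross-section at z=5: (0.31,-5.59) (3.14,-4.27) (7.47,1.19) (6.16,4.02) (-1.88,7.72) (-3.08,6.59) (-1.07,-5.09)

t = z/height = 5/5 = 1
s = 1 + (scale-1)·z/height = 1 + (1.47-1)·5/5 = 1.470000
θ = twist·z/height = 70°·5/5 = 70.0000° = 1.221730 rad
cos θ = 0.342020, sin θ = 0.939693 (intermediates below are computed at full precision and shown rounded to 5 d.p.)
v1: (-3.5,-1.5) → rotate → (0.21247,-3.80195) → ×s → (0.31233,-5.58887) → (0.31,-5.59)
v2: (-2,-3) → rotate → (2.13504,-2.90545) → ×s → (3.13851,-4.27101) → (3.14,-4.27)
v3: (2.5,-4.5) → rotate → (5.08367,0.81014) → ×s → (7.47299,1.19091) → (7.47,1.19)
v4: (4,-3) → rotate → (4.18716,2.73271) → ×s → (6.15512,4.01708) → (6.16,4.02)
v5: (4.5,3) → rotate → (-1.27999,5.25468) → ×s → (-1.88158,7.72438) → (-1.88,7.72)
v6: (3.5,3.5) → rotate → (-2.09185,4.48599) → ×s → (-3.07502,6.59441) → (-3.08,6.59)
v7: (-3.5,-0.5) → rotate → (-0.72722,-3.45993) → ×s → (-1.06902,-5.08610) → (-1.07,-5.09)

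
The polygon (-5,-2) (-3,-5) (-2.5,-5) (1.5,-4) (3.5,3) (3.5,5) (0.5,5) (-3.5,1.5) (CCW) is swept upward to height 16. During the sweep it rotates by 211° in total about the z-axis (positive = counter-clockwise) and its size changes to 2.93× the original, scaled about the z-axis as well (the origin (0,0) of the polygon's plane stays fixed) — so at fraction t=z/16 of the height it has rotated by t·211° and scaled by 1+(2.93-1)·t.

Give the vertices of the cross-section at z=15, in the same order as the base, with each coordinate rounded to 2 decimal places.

t = z/height = 15/16 = 0.9375
s = 1 + (scale-1)·z/height = 1 + (2.93-1)·15/16 = 2.809375
θ = twist·z/height = 211°·15/16 = 197.8125° = 3.452479 rad
cos θ = -0.952063, sin θ = -0.305903 (intermediates below are computed at full precision and shown rounded to 5 d.p.)
v1: (-5,-2) → rotate → (4.14851,3.43364) → ×s → (11.65471,9.64638) → (11.65,9.65)
v2: (-3,-5) → rotate → (1.32667,5.67802) → ×s → (3.72712,15.95169) → (3.73,15.95)
v3: (-2.5,-5) → rotate → (0.85064,5.52507) → ×s → (2.38977,15.52200) → (2.39,15.52)
v4: (1.5,-4) → rotate → (-2.65171,3.34940) → ×s → (-7.44964,9.40971) → (-7.45,9.41)
v5: (3.5,3) → rotate → (-2.41451,-3.92685) → ×s → (-6.78326,-11.03199) → (-6.78,-11.03)
v6: (3.5,5) → rotate → (-1.80270,-5.83097) → ×s → (-5.06447,-16.38139) → (-5.06,-16.38)
v7: (0.5,5) → rotate → (1.05348,-4.91326) → ×s → (2.95963,-13.80320) → (2.96,-13.80)
v8: (-3.5,1.5) → rotate → (3.79107,-0.35743) → ×s → (10.65055,-1.00416) → (10.65,-1.00)

Cross-section at z=15: (11.65,9.65) (3.73,15.95) (2.39,15.52) (-7.45,9.41) (-6.78,-11.03) (-5.06,-16.38) (2.96,-13.80) (10.65,-1.00)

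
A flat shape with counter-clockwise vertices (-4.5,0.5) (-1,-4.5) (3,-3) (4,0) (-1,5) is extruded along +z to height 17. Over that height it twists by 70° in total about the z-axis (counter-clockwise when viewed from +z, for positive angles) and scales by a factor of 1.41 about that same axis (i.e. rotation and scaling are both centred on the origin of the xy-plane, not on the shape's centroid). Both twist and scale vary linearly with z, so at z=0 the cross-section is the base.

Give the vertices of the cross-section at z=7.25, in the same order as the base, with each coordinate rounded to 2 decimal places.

t = z/height = 7.25/17 = 0.426471
s = 1 + (scale-1)·z/height = 1 + (1.41-1)·7.25/17 = 1.174853
θ = twist·z/height = 70°·7.25/17 = 29.8529° = 0.521032 rad
cos θ = 0.867306, sin θ = 0.497776 (intermediates below are computed at full precision and shown rounded to 5 d.p.)
v1: (-4.5,0.5) → rotate → (-4.15176,-1.80634) → ×s → (-4.87771,-2.12218) → (-4.88,-2.12)
v2: (-1,-4.5) → rotate → (1.37268,-4.40065) → ×s → (1.61270,-5.17012) → (1.61,-5.17)
v3: (3,-3) → rotate → (4.09524,-1.10859) → ×s → (4.81131,-1.30243) → (4.81,-1.30)
v4: (4,0) → rotate → (3.46922,1.99110) → ×s → (4.07583,2.33925) → (4.08,2.34)
v5: (-1,5) → rotate → (-3.35618,3.83875) → ×s → (-3.94302,4.50997) → (-3.94,4.51)

Cross-section at z=7.25: (-4.88,-2.12) (1.61,-5.17) (4.81,-1.30) (4.08,2.34) (-3.94,4.51)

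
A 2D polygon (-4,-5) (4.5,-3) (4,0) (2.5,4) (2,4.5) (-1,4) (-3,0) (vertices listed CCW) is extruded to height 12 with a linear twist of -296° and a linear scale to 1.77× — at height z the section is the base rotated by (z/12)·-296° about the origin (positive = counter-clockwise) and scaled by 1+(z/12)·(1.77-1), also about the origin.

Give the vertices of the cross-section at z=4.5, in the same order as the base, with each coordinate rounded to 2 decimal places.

Cross-section at z=4.5: (-4.17,7.12) (-5.69,-4.03) (-1.85,-4.81) (3.66,-4.86) (4.49,-4.48) (5.27,-0.64) (1.39,3.61)

t = z/height = 4.5/12 = 0.375
s = 1 + (scale-1)·z/height = 1 + (1.77-1)·4.5/12 = 1.288750
θ = twist·z/height = -296°·4.5/12 = -111.0000° = -1.937315 rad
cos θ = -0.358368, sin θ = -0.933580 (intermediates below are computed at full precision and shown rounded to 5 d.p.)
v1: (-4,-5) → rotate → (-3.23443,5.52616) → ×s → (-4.16837,7.12184) → (-4.17,7.12)
v2: (4.5,-3) → rotate → (-4.41340,-3.12601) → ×s → (-5.68777,-4.02864) → (-5.69,-4.03)
v3: (4,0) → rotate → (-1.43347,-3.73432) → ×s → (-1.84739,-4.81261) → (-1.85,-4.81)
v4: (2.5,4) → rotate → (2.83840,-3.76742) → ×s → (3.65799,-4.85527) → (3.66,-4.86)
v5: (2,4.5) → rotate → (3.48438,-3.47982) → ×s → (4.49049,-4.48461) → (4.49,-4.48)
v6: (-1,4) → rotate → (4.09269,-0.49989) → ×s → (5.27445,-0.64424) → (5.27,-0.64)
v7: (-3,0) → rotate → (1.07510,2.80074) → ×s → (1.38554,3.60946) → (1.39,3.61)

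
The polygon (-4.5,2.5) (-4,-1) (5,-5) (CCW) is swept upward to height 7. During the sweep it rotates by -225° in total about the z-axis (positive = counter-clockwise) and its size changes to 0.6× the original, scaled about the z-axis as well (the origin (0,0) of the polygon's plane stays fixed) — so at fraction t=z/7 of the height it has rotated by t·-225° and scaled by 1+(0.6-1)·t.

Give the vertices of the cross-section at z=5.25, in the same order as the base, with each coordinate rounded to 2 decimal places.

Cross-section at z=5.25: (3.43,-1.10) (2.61,1.23) (-4.12,2.75)

t = z/height = 5.25/7 = 0.75
s = 1 + (scale-1)·z/height = 1 + (0.6-1)·5.25/7 = 0.700000
θ = twist·z/height = -225°·5.25/7 = -168.7500° = -2.945243 rad
cos θ = -0.980785, sin θ = -0.195090 (intermediates below are computed at full precision and shown rounded to 5 d.p.)
v1: (-4.5,2.5) → rotate → (4.90126,-1.57406) → ×s → (3.43088,-1.10184) → (3.43,-1.10)
v2: (-4,-1) → rotate → (3.72805,1.76115) → ×s → (2.60964,1.23280) → (2.61,1.23)
v3: (5,-5) → rotate → (-5.87938,3.92847) → ×s → (-4.11556,2.74993) → (-4.12,2.75)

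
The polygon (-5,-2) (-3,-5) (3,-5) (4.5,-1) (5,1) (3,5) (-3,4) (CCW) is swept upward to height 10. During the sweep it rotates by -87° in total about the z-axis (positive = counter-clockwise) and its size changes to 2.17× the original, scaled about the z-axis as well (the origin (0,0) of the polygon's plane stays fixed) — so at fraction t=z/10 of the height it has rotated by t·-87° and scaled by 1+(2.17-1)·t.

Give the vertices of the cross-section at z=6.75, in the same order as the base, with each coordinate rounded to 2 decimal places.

Cross-section at z=6.75: (-7.71,5.79) (-10.44,-0.06) (-4.86,-9.23) (2.65,-7.81) (6.18,-6.72) (10.44,0.06) (3.33,8.31)

t = z/height = 6.75/10 = 0.675
s = 1 + (scale-1)·z/height = 1 + (2.17-1)·6.75/10 = 1.789750
θ = twist·z/height = -87°·6.75/10 = -58.7250° = -1.024945 rad
cos θ = 0.519146, sin θ = -0.854685 (intermediates below are computed at full precision and shown rounded to 5 d.p.)
v1: (-5,-2) → rotate → (-4.30510,3.23513) → ×s → (-7.70506,5.79008) → (-7.71,5.79)
v2: (-3,-5) → rotate → (-5.83087,-0.03167) → ×s → (-10.43579,-0.05669) → (-10.44,-0.06)
v3: (3,-5) → rotate → (-2.71599,-5.15979) → ×s → (-4.86094,-9.23473) → (-4.86,-9.23)
v4: (4.5,-1) → rotate → (1.48147,-4.36523) → ×s → (2.65147,-7.81267) → (2.65,-7.81)
v5: (5,1) → rotate → (3.45042,-3.75428) → ×s → (6.17538,-6.71922) → (6.18,-6.72)
v6: (3,5) → rotate → (5.83087,0.03167) → ×s → (10.43579,0.05669) → (10.44,0.06)
v7: (-3,4) → rotate → (1.86130,4.64064) → ×s → (3.33127,8.30559) → (3.33,8.31)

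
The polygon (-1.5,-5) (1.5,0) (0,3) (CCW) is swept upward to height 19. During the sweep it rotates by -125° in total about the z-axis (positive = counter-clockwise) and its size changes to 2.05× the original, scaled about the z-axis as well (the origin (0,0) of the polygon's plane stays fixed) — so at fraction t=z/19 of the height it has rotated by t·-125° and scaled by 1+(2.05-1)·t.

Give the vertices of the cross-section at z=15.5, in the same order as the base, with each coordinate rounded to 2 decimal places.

t = z/height = 15.5/19 = 0.815789
s = 1 + (scale-1)·z/height = 1 + (2.05-1)·15.5/19 = 1.856579
θ = twist·z/height = -125°·15.5/19 = -101.9737° = -1.779777 rad
cos θ = -0.207462, sin θ = -0.978243 (intermediates below are computed at full precision and shown rounded to 5 d.p.)
v1: (-1.5,-5) → rotate → (-4.58002,2.50468) → ×s → (-8.50317,4.65013) → (-8.50,4.65)
v2: (1.5,0) → rotate → (-0.31119,-1.46736) → ×s → (-0.57776,-2.72428) → (-0.58,-2.72)
v3: (0,3) → rotate → (2.93473,-0.62239) → ×s → (5.44856,-1.15551) → (5.45,-1.16)

Cross-section at z=15.5: (-8.50,4.65) (-0.58,-2.72) (5.45,-1.16)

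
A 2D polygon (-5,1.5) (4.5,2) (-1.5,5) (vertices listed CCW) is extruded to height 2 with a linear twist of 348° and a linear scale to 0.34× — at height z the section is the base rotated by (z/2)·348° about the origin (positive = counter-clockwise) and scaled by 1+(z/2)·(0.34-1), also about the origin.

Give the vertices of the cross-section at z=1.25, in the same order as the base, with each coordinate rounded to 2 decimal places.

Cross-section at z=1.25: (2.87,1.09) (-1.38,-2.54) (2.49,-1.79)

t = z/height = 1.25/2 = 0.625
s = 1 + (scale-1)·z/height = 1 + (0.34-1)·1.25/2 = 0.587500
θ = twist·z/height = 348°·1.25/2 = 217.5000° = 3.796091 rad
cos θ = -0.793353, sin θ = -0.608761 (intermediates below are computed at full precision and shown rounded to 5 d.p.)
v1: (-5,1.5) → rotate → (4.87991,1.85378) → ×s → (2.86695,1.08909) → (2.87,1.09)
v2: (4.5,2) → rotate → (-2.35257,-4.32613) → ×s → (-1.38213,-2.54160) → (-1.38,-2.54)
v3: (-1.5,5) → rotate → (4.23384,-3.05362) → ×s → (2.48738,-1.79400) → (2.49,-1.79)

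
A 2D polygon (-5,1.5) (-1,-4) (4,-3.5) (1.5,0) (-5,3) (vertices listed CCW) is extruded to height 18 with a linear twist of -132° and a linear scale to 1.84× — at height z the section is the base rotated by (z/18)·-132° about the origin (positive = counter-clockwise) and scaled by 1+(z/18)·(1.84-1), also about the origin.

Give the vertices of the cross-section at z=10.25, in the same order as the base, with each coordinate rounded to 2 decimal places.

t = z/height = 10.25/18 = 0.569444
s = 1 + (scale-1)·z/height = 1 + (1.84-1)·10.25/18 = 1.478333
θ = twist·z/height = -132°·10.25/18 = -75.1667° = -1.311906 rad
cos θ = 0.256008, sin θ = -0.966675 (intermediates below are computed at full precision and shown rounded to 5 d.p.)
v1: (-5,1.5) → rotate → (0.16997,5.21739) → ×s → (0.25127,7.71303) → (0.25,7.71)
v2: (-1,-4) → rotate → (-4.12271,-0.05736) → ×s → (-6.09473,-0.08479) → (-6.09,-0.08)
v3: (4,-3.5) → rotate → (-2.35933,-4.76273) → ×s → (-3.48787,-7.04090) → (-3.49,-7.04)
v4: (1.5,0) → rotate → (0.38401,-1.45001) → ×s → (0.56770,-2.14360) → (0.57,-2.14)
v5: (-5,3) → rotate → (1.61998,5.60140) → ×s → (2.39487,8.28073) → (2.39,8.28)

Cross-section at z=10.25: (0.25,7.71) (-6.09,-0.08) (-3.49,-7.04) (0.57,-2.14) (2.39,8.28)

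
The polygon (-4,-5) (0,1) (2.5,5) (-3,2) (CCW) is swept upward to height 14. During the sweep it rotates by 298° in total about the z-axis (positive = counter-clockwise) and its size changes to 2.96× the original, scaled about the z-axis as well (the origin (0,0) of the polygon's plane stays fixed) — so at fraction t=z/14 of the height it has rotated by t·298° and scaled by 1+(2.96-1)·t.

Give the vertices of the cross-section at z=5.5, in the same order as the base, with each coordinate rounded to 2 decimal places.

Cross-section at z=5.5: (11.10,-2.28) (-1.58,-0.81) (-9.89,-0.09) (-0.74,-6.34)

t = z/height = 5.5/14 = 0.392857
s = 1 + (scale-1)·z/height = 1 + (2.96-1)·5.5/14 = 1.770000
θ = twist·z/height = 298°·5.5/14 = 117.0714° = 2.043282 rad
cos θ = -0.455101, sin θ = 0.890440 (intermediates below are computed at full precision and shown rounded to 5 d.p.)
v1: (-4,-5) → rotate → (6.27260,-1.28625) → ×s → (11.10251,-2.27667) → (11.10,-2.28)
v2: (0,1) → rotate → (-0.89044,-0.45510) → ×s → (-1.57608,-0.80553) → (-1.58,-0.81)
v3: (2.5,5) → rotate → (-5.58995,-0.04941) → ×s → (-9.89421,-0.08745) → (-9.89,-0.09)
v4: (-3,2) → rotate → (-0.41558,-3.58152) → ×s → (-0.73557,-6.33929) → (-0.74,-6.34)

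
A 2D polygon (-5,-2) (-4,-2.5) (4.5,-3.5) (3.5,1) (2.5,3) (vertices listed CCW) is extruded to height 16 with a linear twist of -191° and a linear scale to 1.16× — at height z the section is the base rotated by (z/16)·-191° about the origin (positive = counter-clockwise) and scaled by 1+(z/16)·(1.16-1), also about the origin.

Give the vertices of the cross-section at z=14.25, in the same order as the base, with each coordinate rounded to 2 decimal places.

Cross-section at z=14.25: (5.24,3.23) (4.01,3.60) (-5.75,3.06) (-3.74,-1.81) (-2.23,-3.87)

t = z/height = 14.25/16 = 0.890625
s = 1 + (scale-1)·z/height = 1 + (1.16-1)·14.25/16 = 1.142500
θ = twist·z/height = -191°·14.25/16 = -170.1094° = -2.968969 rad
cos θ = -0.985137, sin θ = -0.171768 (intermediates below are computed at full precision and shown rounded to 5 d.p.)
v1: (-5,-2) → rotate → (4.58215,2.82911) → ×s → (5.23511,3.23226) → (5.24,3.23)
v2: (-4,-2.5) → rotate → (3.51113,3.14992) → ×s → (4.01147,3.59878) → (4.01,3.60)
v3: (4.5,-3.5) → rotate → (-5.03431,2.67503) → ×s → (-5.75169,3.05622) → (-5.75,3.06)
v4: (3.5,1) → rotate → (-3.27621,-1.58633) → ×s → (-3.74307,-1.81238) → (-3.74,-1.81)
v5: (2.5,3) → rotate → (-1.94754,-3.38483) → ×s → (-2.22506,-3.86717) → (-2.23,-3.87)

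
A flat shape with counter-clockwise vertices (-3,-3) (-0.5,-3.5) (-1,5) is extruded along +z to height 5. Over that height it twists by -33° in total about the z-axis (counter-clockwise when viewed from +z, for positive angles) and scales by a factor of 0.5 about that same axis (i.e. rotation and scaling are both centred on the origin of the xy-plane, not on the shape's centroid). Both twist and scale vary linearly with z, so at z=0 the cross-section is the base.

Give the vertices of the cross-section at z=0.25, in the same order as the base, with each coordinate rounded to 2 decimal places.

Cross-section at z=0.25: (-3.01,-2.84) (-0.59,-3.40) (-0.83,4.90)

t = z/height = 0.25/5 = 0.05
s = 1 + (scale-1)·z/height = 1 + (0.5-1)·0.25/5 = 0.975000
θ = twist·z/height = -33°·0.25/5 = -1.6500° = -0.028798 rad
cos θ = 0.999585, sin θ = -0.028794 (intermediates below are computed at full precision and shown rounded to 5 d.p.)
v1: (-3,-3) → rotate → (-3.08514,-2.91237) → ×s → (-3.00801,-2.83956) → (-3.01,-2.84)
v2: (-0.5,-3.5) → rotate → (-0.60057,-3.48415) → ×s → (-0.58556,-3.39705) → (-0.59,-3.40)
v3: (-1,5) → rotate → (-0.85562,5.02672) → ×s → (-0.83423,4.90105) → (-0.83,4.90)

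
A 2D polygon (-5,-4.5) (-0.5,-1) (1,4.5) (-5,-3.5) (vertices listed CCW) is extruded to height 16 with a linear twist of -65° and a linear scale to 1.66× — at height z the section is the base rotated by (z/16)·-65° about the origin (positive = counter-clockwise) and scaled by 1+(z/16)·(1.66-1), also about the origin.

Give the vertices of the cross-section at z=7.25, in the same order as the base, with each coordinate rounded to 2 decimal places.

t = z/height = 7.25/16 = 0.453125
s = 1 + (scale-1)·z/height = 1 + (1.66-1)·7.25/16 = 1.299063
θ = twist·z/height = -65°·7.25/16 = -29.4531° = -0.514054 rad
cos θ = 0.870758, sin θ = -0.491711 (intermediates below are computed at full precision and shown rounded to 5 d.p.)
v1: (-5,-4.5) → rotate → (-6.56649,-1.45986) → ×s → (-8.53028,-1.89644) → (-8.53,-1.90)
v2: (-0.5,-1) → rotate → (-0.92709,-0.62490) → ×s → (-1.20435,-0.81179) → (-1.20,-0.81)
v3: (1,4.5) → rotate → (3.08346,3.42670) → ×s → (4.00561,4.45150) → (4.01,4.45)
v4: (-5,-3.5) → rotate → (-6.07478,-0.58910) → ×s → (-7.89152,-0.76527) → (-7.89,-0.77)

Cross-section at z=7.25: (-8.53,-1.90) (-1.20,-0.81) (4.01,4.45) (-7.89,-0.77)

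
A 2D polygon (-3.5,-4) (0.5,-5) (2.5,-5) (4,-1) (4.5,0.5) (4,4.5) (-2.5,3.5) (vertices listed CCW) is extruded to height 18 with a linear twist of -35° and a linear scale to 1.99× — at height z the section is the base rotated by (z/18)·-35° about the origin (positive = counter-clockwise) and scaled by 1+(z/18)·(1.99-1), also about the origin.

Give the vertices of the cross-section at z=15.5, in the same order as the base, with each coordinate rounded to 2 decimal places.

t = z/height = 15.5/18 = 0.861111
s = 1 + (scale-1)·z/height = 1 + (1.99-1)·15.5/18 = 1.852500
θ = twist·z/height = -35°·15.5/18 = -30.1389° = -0.526023 rad
cos θ = 0.864811, sin θ = -0.502098 (intermediates below are computed at full precision and shown rounded to 5 d.p.)
v1: (-3.5,-4) → rotate → (-5.03523,-1.70190) → ×s → (-9.32776,-3.15277) → (-9.33,-3.15)
v2: (0.5,-5) → rotate → (-2.07808,-4.57510) → ×s → (-3.84965,-8.47538) → (-3.85,-8.48)
v3: (2.5,-5) → rotate → (-0.34846,-5.57930) → ×s → (-0.64553,-10.33565) → (-0.65,-10.34)
v4: (4,-1) → rotate → (2.95715,-2.87320) → ×s → (5.47811,-5.32261) → (5.48,-5.32)
v5: (4.5,0.5) → rotate → (4.14270,-1.82703) → ×s → (7.67435,-3.38458) → (7.67,-3.38)
v6: (4,4.5) → rotate → (5.71868,1.88326) → ×s → (10.59386,3.48873) → (10.59,3.49)
v7: (-2.5,3.5) → rotate → (-0.40468,4.28208) → ×s → (-0.74968,7.93256) → (-0.75,7.93)

Cross-section at z=15.5: (-9.33,-3.15) (-3.85,-8.48) (-0.65,-10.34) (5.48,-5.32) (7.67,-3.38) (10.59,3.49) (-0.75,7.93)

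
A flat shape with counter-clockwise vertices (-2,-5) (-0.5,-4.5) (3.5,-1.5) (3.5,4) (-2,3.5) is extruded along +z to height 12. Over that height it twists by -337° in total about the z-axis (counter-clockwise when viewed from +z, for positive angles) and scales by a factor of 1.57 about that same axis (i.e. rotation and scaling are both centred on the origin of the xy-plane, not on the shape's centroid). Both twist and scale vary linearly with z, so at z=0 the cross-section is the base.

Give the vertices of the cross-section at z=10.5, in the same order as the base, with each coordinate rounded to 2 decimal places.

t = z/height = 10.5/12 = 0.875
s = 1 + (scale-1)·z/height = 1 + (1.57-1)·10.5/12 = 1.498750
θ = twist·z/height = -337°·10.5/12 = -294.8750° = -5.146540 rad
cos θ = 0.420640, sin θ = 0.907228 (intermediates below are computed at full precision and shown rounded to 5 d.p.)
v1: (-2,-5) → rotate → (3.69486,-3.91766) → ×s → (5.53767,-5.87159) → (5.54,-5.87)
v2: (-0.5,-4.5) → rotate → (3.87220,-2.34649) → ×s → (5.80347,-3.51681) → (5.80,-3.52)
v3: (3.5,-1.5) → rotate → (2.83308,2.54434) → ×s → (4.24608,3.81332) → (4.25,3.81)
v4: (3.5,4) → rotate → (-2.15667,4.85786) → ×s → (-3.23231,7.28071) → (-3.23,7.28)
v5: (-2,3.5) → rotate → (-4.01658,-0.34222) → ×s → (-6.01984,-0.51290) → (-6.02,-0.51)

Cross-section at z=10.5: (5.54,-5.87) (5.80,-3.52) (4.25,3.81) (-3.23,7.28) (-6.02,-0.51)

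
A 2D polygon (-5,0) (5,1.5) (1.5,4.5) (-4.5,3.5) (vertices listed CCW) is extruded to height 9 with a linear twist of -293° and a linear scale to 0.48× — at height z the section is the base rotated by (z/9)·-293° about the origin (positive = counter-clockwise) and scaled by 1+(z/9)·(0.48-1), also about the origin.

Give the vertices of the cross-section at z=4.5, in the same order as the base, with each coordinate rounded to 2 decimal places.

t = z/height = 4.5/9 = 0.5
s = 1 + (scale-1)·z/height = 1 + (0.48-1)·4.5/9 = 0.740000
θ = twist·z/height = -293°·4.5/9 = -146.5000° = -2.556907 rad
cos θ = -0.833886, sin θ = -0.551937 (intermediates below are computed at full precision and shown rounded to 5 d.p.)
v1: (-5,0) → rotate → (4.16943,2.75968) → ×s → (3.08538,2.04217) → (3.09,2.04)
v2: (5,1.5) → rotate → (-3.34152,-4.01051) → ×s → (-2.47273,-2.96778) → (-2.47,-2.97)
v3: (1.5,4.5) → rotate → (1.23289,-4.58039) → ×s → (0.91234,-3.38949) → (0.91,-3.39)
v4: (-4.5,3.5) → rotate → (5.68427,-0.43488) → ×s → (4.20636,-0.32181) → (4.21,-0.32)

Cross-section at z=4.5: (3.09,2.04) (-2.47,-2.97) (0.91,-3.39) (4.21,-0.32)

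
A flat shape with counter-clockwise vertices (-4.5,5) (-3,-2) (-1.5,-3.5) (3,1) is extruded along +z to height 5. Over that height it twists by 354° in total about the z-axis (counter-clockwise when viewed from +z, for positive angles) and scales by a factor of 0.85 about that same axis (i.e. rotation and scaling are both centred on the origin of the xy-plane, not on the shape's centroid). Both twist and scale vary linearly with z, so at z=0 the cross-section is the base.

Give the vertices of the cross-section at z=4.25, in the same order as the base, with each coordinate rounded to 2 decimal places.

t = z/height = 4.25/5 = 0.85
s = 1 + (scale-1)·z/height = 1 + (0.85-1)·4.25/5 = 0.872500
θ = twist·z/height = 354°·4.25/5 = 300.9000° = 5.251696 rad
cos θ = 0.513541, sin θ = -0.858065 (intermediates below are computed at full precision and shown rounded to 5 d.p.)
v1: (-4.5,5) → rotate → (1.97939,6.42900) → ×s → (1.72702,5.60930) → (1.73,5.61)
v2: (-3,-2) → rotate → (-3.25675,1.54711) → ×s → (-2.84152,1.34986) → (-2.84,1.35)
v3: (-1.5,-3.5) → rotate → (-3.77354,-0.51030) → ×s → (-3.29241,-0.44523) → (-3.29,-0.45)
v4: (3,1) → rotate → (2.39869,-2.06065) → ×s → (2.09286,-1.79792) → (2.09,-1.80)

Cross-section at z=4.25: (1.73,5.61) (-2.84,1.35) (-3.29,-0.45) (2.09,-1.80)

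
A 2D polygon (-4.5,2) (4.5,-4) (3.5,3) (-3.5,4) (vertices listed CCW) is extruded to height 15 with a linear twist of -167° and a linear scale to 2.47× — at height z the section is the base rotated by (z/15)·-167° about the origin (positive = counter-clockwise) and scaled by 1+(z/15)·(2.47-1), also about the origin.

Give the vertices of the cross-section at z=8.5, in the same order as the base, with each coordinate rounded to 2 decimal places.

Cross-section at z=8.5: (4.32,7.93) (-7.97,-7.63) (4.96,-6.84) (7.83,5.80)

t = z/height = 8.5/15 = 0.566667
s = 1 + (scale-1)·z/height = 1 + (2.47-1)·8.5/15 = 1.833000
θ = twist·z/height = -167°·8.5/15 = -94.6333° = -1.651663 rad
cos θ = -0.080779, sin θ = -0.996732 (intermediates below are computed at full precision and shown rounded to 5 d.p.)
v1: (-4.5,2) → rotate → (2.35697,4.32374) → ×s → (4.32032,7.92541) → (4.32,7.93)
v2: (4.5,-4) → rotate → (-4.35043,-4.16218) → ×s → (-7.97434,-7.62927) → (-7.97,-7.63)
v3: (3.5,3) → rotate → (2.70747,-3.73090) → ×s → (4.96279,-6.83874) → (4.96,-6.84)
v4: (-3.5,4) → rotate → (4.26965,3.16545) → ×s → (7.82628,5.80226) → (7.83,5.80)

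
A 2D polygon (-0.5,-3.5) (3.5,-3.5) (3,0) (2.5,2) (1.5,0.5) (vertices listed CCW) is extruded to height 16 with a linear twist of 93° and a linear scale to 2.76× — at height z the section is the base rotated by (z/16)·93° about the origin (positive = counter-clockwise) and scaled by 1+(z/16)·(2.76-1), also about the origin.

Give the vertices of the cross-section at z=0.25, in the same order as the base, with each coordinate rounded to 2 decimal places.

t = z/height = 0.25/16 = 0.015625
s = 1 + (scale-1)·z/height = 1 + (2.76-1)·0.25/16 = 1.027500
θ = twist·z/height = 93°·0.25/16 = 1.4531° = 0.025362 rad
cos θ = 0.999678, sin θ = 0.025359 (intermediates below are computed at full precision and shown rounded to 5 d.p.)
v1: (-0.5,-3.5) → rotate → (-0.41108,-3.51155) → ×s → (-0.42239,-3.60812) → (-0.42,-3.61)
v2: (3.5,-3.5) → rotate → (3.58763,-3.41012) → ×s → (3.68629,-3.50390) → (3.69,-3.50)
v3: (3,0) → rotate → (2.99904,0.07608) → ×s → (3.08151,0.07817) → (3.08,0.08)
v4: (2.5,2) → rotate → (2.44848,2.06275) → ×s → (2.51581,2.11948) → (2.52,2.12)
v5: (1.5,0.5) → rotate → (1.48684,0.53788) → ×s → (1.52773,0.55267) → (1.53,0.55)

Cross-section at z=0.25: (-0.42,-3.61) (3.69,-3.50) (3.08,0.08) (2.52,2.12) (1.53,0.55)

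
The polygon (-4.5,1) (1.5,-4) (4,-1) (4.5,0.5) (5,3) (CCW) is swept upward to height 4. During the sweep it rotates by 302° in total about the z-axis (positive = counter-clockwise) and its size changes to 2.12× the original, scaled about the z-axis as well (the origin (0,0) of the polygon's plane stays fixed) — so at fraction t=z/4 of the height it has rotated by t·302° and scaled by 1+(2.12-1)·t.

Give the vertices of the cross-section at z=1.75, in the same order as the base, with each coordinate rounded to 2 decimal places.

Cross-section at z=1.75: (3.39,-5.97) (2.92,5.66) (-2.89,5.42) (-5.05,4.47) (-8.31,2.53)

t = z/height = 1.75/4 = 0.4375
s = 1 + (scale-1)·z/height = 1 + (2.12-1)·1.75/4 = 1.490000
θ = twist·z/height = 302°·1.75/4 = 132.1250° = 2.306016 rad
cos θ = -0.670750, sin θ = 0.741683 (intermediates below are computed at full precision and shown rounded to 5 d.p.)
v1: (-4.5,1) → rotate → (2.27669,-4.00832) → ×s → (3.39227,-5.97240) → (3.39,-5.97)
v2: (1.5,-4) → rotate → (1.96061,3.79553) → ×s → (2.92131,5.65533) → (2.92,5.66)
v3: (4,-1) → rotate → (-1.94132,3.63748) → ×s → (-2.89256,5.41985) → (-2.89,5.42)
v4: (4.5,0.5) → rotate → (-3.38922,3.00220) → ×s → (-5.04993,4.47328) → (-5.05,4.47)
v5: (5,3) → rotate → (-5.57880,1.69617) → ×s → (-8.31241,2.52729) → (-8.31,2.53)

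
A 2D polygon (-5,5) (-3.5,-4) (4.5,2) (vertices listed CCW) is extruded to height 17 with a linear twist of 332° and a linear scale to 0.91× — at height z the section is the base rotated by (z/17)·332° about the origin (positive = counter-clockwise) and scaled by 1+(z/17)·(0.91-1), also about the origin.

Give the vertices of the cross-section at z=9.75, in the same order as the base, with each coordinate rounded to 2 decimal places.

t = z/height = 9.75/17 = 0.573529
s = 1 + (scale-1)·z/height = 1 + (0.91-1)·9.75/17 = 0.948382
θ = twist·z/height = 332°·9.75/17 = 190.4118° = 3.323312 rad
cos θ = -0.983534, sin θ = -0.180721 (intermediates below are computed at full precision and shown rounded to 5 d.p.)
v1: (-5,5) → rotate → (5.82128,-4.01407) → ×s → (5.52080,-3.80687) → (5.52,-3.81)
v2: (-3.5,-4) → rotate → (2.71949,4.56666) → ×s → (2.57911,4.33094) → (2.58,4.33)
v3: (4.5,2) → rotate → (-4.06446,-2.78031) → ×s → (-3.85466,-2.63680) → (-3.85,-2.64)

Cross-section at z=9.75: (5.52,-3.81) (2.58,4.33) (-3.85,-2.64)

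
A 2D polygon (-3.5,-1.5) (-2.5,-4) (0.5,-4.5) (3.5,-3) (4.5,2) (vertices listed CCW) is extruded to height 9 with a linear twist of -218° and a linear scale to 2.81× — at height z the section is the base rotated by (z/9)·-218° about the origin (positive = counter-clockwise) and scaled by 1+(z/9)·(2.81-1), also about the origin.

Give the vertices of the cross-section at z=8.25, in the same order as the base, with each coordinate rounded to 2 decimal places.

Cross-section at z=8.25: (10.11,0.59) (9.86,7.75) (2.81,11.71) (-6.05,10.66) (-13.06,-0.94)

t = z/height = 8.25/9 = 0.916667
s = 1 + (scale-1)·z/height = 1 + (2.81-1)·8.25/9 = 2.659167
θ = twist·z/height = -218°·8.25/9 = -199.8333° = -3.487750 rad
cos θ = -0.940684, sin θ = 0.339285 (intermediates below are computed at full precision and shown rounded to 5 d.p.)
v1: (-3.5,-1.5) → rotate → (3.80132,0.22353) → ×s → (10.10834,0.59440) → (10.11,0.59)
v2: (-2.5,-4) → rotate → (3.70885,2.91452) → ×s → (9.86245,7.75020) → (9.86,7.75)
v3: (0.5,-4.5) → rotate → (1.05644,4.40272) → ×s → (2.80925,11.70756) → (2.81,11.71)
v4: (3.5,-3) → rotate → (-2.27454,4.00955) → ×s → (-6.04837,10.66206) → (-6.05,10.66)
v5: (4.5,2) → rotate → (-4.91165,-0.35458) → ×s → (-13.06089,-0.94290) → (-13.06,-0.94)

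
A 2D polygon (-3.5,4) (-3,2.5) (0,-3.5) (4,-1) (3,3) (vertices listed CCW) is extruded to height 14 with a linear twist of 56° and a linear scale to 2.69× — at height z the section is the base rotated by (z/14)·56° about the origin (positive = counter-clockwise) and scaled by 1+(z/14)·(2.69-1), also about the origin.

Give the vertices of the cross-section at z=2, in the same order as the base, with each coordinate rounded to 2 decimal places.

t = z/height = 2/14 = 0.142857
s = 1 + (scale-1)·z/height = 1 + (2.69-1)·2/14 = 1.241429
θ = twist·z/height = 56°·2/14 = 8.0000° = 0.139626 rad
cos θ = 0.990268, sin θ = 0.139173 (intermediates below are computed at full precision and shown rounded to 5 d.p.)
v1: (-3.5,4) → rotate → (-4.02263,3.47397) → ×s → (-4.99381,4.31268) → (-4.99,4.31)
v2: (-3,2.5) → rotate → (-3.31874,2.05815) → ×s → (-4.11997,2.55505) → (-4.12,2.56)
v3: (0,-3.5) → rotate → (0.48711,-3.46594) → ×s → (0.60471,-4.30271) → (0.60,-4.30)
v4: (4,-1) → rotate → (4.10025,-0.43358) → ×s → (5.09016,-0.53825) → (5.09,-0.54)
v5: (3,3) → rotate → (2.55328,3.38832) → ×s → (3.16972,4.20636) → (3.17,4.21)

Cross-section at z=2: (-4.99,4.31) (-4.12,2.56) (0.60,-4.30) (5.09,-0.54) (3.17,4.21)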